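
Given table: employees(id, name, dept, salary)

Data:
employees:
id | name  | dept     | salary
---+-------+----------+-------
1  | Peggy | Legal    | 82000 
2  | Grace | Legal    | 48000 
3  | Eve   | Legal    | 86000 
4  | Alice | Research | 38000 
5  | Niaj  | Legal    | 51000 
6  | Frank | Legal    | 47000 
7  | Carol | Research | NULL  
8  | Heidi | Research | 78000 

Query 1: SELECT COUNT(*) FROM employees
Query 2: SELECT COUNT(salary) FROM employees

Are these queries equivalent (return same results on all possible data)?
No, not equivalent

Query 1 returns: [(8,)]
Query 2 returns: [(7,)]

Reason: COUNT(*) includes NULLs, COUNT(column) excludes them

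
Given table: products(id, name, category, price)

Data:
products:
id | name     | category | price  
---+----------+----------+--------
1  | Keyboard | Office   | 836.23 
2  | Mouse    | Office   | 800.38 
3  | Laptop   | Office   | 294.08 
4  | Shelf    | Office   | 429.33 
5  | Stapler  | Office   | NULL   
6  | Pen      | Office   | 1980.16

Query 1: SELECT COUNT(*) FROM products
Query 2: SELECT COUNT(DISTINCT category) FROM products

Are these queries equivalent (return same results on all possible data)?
No, not equivalent

Query 1 returns: [(6,)]
Query 2 returns: [(1,)]

Reason: COUNT(*) counts rows, COUNT(DISTINCT category) counts unique categorys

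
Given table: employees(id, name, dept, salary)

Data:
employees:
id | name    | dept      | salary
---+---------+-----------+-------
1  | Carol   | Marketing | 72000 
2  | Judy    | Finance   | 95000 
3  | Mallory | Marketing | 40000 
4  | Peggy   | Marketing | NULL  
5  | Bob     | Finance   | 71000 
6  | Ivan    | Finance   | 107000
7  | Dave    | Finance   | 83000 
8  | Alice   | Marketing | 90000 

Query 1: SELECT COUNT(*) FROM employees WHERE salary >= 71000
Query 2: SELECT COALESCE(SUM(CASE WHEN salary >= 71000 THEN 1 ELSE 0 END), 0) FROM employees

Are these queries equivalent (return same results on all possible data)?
Yes, equivalent

Both queries return: [(6,)]

Reason: COUNT with WHERE vs conditional SUM (COALESCE handles empty-table NULL)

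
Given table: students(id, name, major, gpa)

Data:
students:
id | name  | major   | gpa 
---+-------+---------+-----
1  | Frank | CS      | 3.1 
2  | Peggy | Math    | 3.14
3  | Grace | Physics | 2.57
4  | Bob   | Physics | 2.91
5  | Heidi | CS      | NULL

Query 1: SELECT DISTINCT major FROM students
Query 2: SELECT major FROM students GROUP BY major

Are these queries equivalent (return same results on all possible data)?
Yes, equivalent

Both queries return: [('CS',), ('Math',), ('Physics',)]

Reason: Both get unique majors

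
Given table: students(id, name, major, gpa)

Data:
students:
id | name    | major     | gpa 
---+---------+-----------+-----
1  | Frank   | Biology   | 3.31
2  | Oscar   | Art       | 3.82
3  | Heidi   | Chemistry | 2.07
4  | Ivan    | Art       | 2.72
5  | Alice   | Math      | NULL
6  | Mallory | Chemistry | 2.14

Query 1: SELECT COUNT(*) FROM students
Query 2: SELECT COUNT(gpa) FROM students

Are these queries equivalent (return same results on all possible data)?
No, not equivalent

Query 1 returns: [(6,)]
Query 2 returns: [(5,)]

Reason: COUNT(*) includes NULLs, COUNT(column) excludes them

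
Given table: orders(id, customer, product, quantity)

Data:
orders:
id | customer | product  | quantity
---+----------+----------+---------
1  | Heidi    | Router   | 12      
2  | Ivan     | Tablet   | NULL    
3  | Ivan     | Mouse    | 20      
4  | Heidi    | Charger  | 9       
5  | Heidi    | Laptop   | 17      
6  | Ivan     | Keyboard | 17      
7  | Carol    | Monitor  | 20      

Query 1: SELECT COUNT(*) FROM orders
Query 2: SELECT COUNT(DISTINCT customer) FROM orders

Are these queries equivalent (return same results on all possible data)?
No, not equivalent

Query 1 returns: [(7,)]
Query 2 returns: [(3,)]

Reason: COUNT(*) counts rows, COUNT(DISTINCT customer) counts unique customers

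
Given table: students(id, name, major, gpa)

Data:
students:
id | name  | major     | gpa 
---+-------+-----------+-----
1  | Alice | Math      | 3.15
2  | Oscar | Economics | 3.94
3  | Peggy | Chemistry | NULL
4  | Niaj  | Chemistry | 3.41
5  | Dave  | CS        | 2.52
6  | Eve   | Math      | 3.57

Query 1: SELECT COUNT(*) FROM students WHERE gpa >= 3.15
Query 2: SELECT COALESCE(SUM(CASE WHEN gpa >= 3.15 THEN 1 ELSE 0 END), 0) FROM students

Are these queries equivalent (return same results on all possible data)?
Yes, equivalent

Both queries return: [(4,)]

Reason: COUNT with WHERE vs conditional SUM (COALESCE handles empty-table NULL)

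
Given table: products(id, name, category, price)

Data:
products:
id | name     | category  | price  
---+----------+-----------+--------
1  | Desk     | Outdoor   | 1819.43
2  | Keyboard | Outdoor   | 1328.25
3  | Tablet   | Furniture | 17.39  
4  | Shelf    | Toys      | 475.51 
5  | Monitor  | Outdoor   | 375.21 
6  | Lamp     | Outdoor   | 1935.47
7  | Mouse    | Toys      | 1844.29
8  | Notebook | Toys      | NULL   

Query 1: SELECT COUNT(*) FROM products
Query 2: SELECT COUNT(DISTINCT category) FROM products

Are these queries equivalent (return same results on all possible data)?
No, not equivalent

Query 1 returns: [(8,)]
Query 2 returns: [(3,)]

Reason: COUNT(*) counts rows, COUNT(DISTINCT category) counts unique categorys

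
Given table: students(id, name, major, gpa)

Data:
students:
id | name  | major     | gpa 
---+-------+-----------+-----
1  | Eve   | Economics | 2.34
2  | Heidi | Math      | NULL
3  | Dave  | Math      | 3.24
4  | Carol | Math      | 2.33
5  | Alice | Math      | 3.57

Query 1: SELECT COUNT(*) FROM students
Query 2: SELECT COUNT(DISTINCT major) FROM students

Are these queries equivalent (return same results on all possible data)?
No, not equivalent

Query 1 returns: [(5,)]
Query 2 returns: [(2,)]

Reason: COUNT(*) counts rows, COUNT(DISTINCT major) counts unique majors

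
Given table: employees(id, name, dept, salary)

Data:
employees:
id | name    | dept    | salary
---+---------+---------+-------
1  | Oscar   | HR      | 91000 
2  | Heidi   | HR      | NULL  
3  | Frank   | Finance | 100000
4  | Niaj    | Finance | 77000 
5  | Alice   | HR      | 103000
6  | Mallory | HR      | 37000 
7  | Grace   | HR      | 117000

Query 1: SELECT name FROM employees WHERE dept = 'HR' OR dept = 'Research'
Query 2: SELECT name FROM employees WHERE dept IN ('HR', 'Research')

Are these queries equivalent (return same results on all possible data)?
Yes, equivalent

Both queries return: [('Alice',), ('Grace',), ('Heidi',), ('Mallory',), ('Oscar',)]

Reason: OR vs IN are equivalent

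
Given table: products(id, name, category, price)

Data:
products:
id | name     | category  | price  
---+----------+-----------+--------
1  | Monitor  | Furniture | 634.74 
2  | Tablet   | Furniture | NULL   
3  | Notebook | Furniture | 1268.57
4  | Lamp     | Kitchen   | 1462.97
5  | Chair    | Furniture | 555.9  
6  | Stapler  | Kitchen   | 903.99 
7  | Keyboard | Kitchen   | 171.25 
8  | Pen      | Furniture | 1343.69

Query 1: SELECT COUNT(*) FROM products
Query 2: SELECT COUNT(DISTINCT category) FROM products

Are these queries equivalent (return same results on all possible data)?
No, not equivalent

Query 1 returns: [(8,)]
Query 2 returns: [(2,)]

Reason: COUNT(*) counts rows, COUNT(DISTINCT category) counts unique categorys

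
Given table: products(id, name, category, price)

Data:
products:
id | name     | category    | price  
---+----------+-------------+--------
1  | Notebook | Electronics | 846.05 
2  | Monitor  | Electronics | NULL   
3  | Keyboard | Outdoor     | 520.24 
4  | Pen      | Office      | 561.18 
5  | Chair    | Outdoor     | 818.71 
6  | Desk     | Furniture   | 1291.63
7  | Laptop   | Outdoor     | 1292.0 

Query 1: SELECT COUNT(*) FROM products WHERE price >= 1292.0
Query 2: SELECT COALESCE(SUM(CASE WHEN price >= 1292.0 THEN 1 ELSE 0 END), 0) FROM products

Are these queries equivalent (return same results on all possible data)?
Yes, equivalent

Both queries return: [(1,)]

Reason: COUNT with WHERE vs conditional SUM (COALESCE handles empty-table NULL)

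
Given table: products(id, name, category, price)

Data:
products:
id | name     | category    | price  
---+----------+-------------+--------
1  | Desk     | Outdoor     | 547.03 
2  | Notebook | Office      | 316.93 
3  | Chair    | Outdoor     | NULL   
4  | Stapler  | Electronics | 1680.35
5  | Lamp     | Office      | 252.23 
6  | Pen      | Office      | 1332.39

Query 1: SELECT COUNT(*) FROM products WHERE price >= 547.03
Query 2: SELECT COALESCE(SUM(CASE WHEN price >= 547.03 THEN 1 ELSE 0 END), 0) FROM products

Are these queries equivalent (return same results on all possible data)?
Yes, equivalent

Both queries return: [(3,)]

Reason: COUNT with WHERE vs conditional SUM (COALESCE handles empty-table NULL)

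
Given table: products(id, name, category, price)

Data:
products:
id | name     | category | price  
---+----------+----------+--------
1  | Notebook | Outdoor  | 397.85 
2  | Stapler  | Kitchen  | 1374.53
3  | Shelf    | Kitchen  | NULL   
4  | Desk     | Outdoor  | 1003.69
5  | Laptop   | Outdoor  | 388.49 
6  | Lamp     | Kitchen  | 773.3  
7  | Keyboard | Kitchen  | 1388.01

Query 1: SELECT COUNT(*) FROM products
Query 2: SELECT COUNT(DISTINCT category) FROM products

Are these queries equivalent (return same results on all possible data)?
No, not equivalent

Query 1 returns: [(7,)]
Query 2 returns: [(2,)]

Reason: COUNT(*) counts rows, COUNT(DISTINCT category) counts unique categorys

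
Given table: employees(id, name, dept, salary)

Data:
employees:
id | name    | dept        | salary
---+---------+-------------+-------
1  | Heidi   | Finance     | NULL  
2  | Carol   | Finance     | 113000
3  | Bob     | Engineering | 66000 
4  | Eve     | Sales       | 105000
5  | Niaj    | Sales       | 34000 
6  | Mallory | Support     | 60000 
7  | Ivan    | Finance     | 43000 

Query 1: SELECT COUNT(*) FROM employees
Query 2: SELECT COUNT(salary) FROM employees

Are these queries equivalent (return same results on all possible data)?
No, not equivalent

Query 1 returns: [(7,)]
Query 2 returns: [(6,)]

Reason: COUNT(*) includes NULLs, COUNT(column) excludes them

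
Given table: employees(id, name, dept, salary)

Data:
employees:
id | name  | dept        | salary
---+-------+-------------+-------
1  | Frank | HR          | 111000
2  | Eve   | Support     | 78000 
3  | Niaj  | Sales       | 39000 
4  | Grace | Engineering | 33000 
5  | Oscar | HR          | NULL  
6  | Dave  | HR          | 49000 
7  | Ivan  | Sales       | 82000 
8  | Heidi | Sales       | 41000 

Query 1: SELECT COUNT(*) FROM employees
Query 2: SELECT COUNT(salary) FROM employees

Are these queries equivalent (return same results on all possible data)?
No, not equivalent

Query 1 returns: [(8,)]
Query 2 returns: [(7,)]

Reason: COUNT(*) includes NULLs, COUNT(column) excludes them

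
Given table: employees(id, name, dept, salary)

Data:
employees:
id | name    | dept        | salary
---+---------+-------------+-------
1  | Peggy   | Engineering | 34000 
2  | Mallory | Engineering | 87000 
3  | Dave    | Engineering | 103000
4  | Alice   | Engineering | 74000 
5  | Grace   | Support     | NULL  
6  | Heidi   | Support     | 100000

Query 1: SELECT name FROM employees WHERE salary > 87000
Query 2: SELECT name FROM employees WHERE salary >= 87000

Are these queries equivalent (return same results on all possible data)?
No, not equivalent

Query 1 returns: [('Dave',), ('Heidi',)]
Query 2 returns: [('Mallory',), ('Dave',), ('Heidi',)]

Reason: > vs >= gives different results when salary = 87000 exists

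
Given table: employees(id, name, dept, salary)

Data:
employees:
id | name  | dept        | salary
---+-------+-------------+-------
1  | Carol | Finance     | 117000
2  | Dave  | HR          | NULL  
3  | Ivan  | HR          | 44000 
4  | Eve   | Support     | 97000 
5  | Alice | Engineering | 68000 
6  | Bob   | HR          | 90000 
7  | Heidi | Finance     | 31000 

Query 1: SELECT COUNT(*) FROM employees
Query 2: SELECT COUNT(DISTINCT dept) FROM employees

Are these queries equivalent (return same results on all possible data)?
No, not equivalent

Query 1 returns: [(7,)]
Query 2 returns: [(4,)]

Reason: COUNT(*) counts rows, COUNT(DISTINCT dept) counts unique depts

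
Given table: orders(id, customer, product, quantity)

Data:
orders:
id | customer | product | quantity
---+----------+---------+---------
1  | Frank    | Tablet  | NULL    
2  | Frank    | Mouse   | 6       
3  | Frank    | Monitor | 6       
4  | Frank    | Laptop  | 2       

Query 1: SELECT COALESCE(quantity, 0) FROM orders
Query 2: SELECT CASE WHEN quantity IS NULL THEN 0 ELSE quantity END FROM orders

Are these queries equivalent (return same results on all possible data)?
Yes, equivalent

Both queries return: [(0,), (2,), (6,), (6,)]

Reason: COALESCE vs CASE for NULL handling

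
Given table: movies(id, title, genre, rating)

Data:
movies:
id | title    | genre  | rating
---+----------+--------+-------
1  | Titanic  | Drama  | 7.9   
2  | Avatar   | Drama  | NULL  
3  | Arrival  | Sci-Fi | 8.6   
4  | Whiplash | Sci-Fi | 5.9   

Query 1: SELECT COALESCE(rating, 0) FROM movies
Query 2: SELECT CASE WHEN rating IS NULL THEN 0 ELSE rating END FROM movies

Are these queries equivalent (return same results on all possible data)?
Yes, equivalent

Both queries return: [(0,), (5.9,), (7.9,), (8.6,)]

Reason: COALESCE vs CASE for NULL handling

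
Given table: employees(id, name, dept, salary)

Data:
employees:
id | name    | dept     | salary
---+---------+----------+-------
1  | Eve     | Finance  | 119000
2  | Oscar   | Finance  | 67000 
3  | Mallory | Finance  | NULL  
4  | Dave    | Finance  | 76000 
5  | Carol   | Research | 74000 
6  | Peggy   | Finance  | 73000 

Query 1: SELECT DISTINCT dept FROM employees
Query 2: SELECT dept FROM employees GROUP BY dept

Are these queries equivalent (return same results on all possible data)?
Yes, equivalent

Both queries return: [('Finance',), ('Research',)]

Reason: Both get unique depts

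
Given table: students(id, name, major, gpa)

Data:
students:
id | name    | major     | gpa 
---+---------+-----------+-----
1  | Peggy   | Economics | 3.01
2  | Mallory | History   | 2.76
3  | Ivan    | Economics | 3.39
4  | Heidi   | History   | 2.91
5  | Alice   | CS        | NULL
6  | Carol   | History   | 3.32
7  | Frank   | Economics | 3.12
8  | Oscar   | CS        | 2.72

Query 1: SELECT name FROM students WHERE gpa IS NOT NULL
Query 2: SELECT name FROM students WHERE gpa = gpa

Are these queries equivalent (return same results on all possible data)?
Yes, equivalent

Both queries return: [('Carol',), ('Frank',), ('Heidi',), ('Ivan',), ('Mallory',), ('Oscar',), ('Peggy',)]

Reason: IS NOT NULL vs self-equality (both exclude NULLs)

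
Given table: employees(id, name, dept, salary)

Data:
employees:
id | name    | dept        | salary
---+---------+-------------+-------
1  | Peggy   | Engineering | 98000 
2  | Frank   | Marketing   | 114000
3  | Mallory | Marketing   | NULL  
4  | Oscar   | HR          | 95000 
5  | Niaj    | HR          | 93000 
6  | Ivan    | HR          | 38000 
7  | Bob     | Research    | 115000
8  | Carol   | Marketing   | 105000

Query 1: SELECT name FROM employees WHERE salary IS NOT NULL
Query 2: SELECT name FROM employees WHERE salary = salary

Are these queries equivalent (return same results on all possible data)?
Yes, equivalent

Both queries return: [('Bob',), ('Carol',), ('Frank',), ('Ivan',), ('Niaj',), ('Oscar',), ('Peggy',)]

Reason: IS NOT NULL vs self-equality (both exclude NULLs)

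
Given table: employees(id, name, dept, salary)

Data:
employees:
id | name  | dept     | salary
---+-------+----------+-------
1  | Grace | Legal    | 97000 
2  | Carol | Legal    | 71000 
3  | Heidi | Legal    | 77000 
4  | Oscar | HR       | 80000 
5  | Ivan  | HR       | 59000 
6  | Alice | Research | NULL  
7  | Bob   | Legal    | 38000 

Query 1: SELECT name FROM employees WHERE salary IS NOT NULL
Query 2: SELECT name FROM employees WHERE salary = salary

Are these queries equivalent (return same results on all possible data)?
Yes, equivalent

Both queries return: [('Bob',), ('Carol',), ('Grace',), ('Heidi',), ('Ivan',), ('Oscar',)]

Reason: IS NOT NULL vs self-equality (both exclude NULLs)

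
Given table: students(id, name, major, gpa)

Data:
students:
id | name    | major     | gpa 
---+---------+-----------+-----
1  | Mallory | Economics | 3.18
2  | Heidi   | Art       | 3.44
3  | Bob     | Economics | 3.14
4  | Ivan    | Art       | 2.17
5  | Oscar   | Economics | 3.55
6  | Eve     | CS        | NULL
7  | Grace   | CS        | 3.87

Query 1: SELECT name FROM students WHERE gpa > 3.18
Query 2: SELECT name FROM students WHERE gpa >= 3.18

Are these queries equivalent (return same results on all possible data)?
No, not equivalent

Query 1 returns: [('Heidi',), ('Oscar',), ('Grace',)]
Query 2 returns: [('Mallory',), ('Heidi',), ('Oscar',), ('Grace',)]

Reason: > vs >= gives different results when gpa = 3.18 exists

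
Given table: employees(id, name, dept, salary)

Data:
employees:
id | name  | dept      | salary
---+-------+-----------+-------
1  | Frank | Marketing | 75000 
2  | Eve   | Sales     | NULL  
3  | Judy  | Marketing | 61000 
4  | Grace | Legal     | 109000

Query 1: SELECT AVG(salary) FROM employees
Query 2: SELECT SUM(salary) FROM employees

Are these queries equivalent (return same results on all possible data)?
No, not equivalent

Query 1 returns: [(81666.66666666667,)]
Query 2 returns: [(245000,)]

Reason: AVG vs SUM give different aggregate values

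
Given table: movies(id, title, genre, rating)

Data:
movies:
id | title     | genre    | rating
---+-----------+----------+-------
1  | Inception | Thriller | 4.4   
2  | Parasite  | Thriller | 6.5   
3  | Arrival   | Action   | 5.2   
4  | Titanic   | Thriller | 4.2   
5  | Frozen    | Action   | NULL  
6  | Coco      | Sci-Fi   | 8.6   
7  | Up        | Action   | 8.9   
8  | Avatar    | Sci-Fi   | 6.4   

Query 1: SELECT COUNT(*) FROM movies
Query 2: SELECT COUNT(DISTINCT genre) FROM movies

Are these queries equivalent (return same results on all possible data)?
No, not equivalent

Query 1 returns: [(8,)]
Query 2 returns: [(3,)]

Reason: COUNT(*) counts rows, COUNT(DISTINCT genre) counts unique genres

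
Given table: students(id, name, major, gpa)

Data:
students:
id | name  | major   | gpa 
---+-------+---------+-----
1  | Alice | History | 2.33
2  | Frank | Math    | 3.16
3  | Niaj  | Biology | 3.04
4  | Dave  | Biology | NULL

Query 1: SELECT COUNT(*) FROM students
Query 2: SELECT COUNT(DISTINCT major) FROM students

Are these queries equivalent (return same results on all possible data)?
No, not equivalent

Query 1 returns: [(4,)]
Query 2 returns: [(3,)]

Reason: COUNT(*) counts rows, COUNT(DISTINCT major) counts unique majors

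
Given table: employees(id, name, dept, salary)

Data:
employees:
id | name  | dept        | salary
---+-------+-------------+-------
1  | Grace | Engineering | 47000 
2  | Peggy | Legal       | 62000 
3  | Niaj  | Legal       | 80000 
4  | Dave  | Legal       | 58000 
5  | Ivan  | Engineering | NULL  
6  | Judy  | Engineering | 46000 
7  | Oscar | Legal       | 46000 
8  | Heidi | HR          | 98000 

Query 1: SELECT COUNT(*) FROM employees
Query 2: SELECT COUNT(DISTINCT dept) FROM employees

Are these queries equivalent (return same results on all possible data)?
No, not equivalent

Query 1 returns: [(8,)]
Query 2 returns: [(3,)]

Reason: COUNT(*) counts rows, COUNT(DISTINCT dept) counts unique depts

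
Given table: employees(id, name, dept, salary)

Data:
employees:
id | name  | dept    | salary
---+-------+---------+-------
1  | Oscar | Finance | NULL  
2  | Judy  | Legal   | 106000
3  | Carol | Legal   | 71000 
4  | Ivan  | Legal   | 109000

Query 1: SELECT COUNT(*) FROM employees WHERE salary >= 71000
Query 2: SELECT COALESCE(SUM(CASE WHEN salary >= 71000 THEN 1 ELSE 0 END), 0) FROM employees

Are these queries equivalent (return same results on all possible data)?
Yes, equivalent

Both queries return: [(3,)]

Reason: COUNT with WHERE vs conditional SUM (COALESCE handles empty-table NULL)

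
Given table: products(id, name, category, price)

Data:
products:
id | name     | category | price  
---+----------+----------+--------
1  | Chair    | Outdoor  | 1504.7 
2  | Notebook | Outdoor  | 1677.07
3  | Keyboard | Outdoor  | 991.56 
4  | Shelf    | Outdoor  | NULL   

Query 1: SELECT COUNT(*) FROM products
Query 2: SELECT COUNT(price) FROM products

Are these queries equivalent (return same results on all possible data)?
No, not equivalent

Query 1 returns: [(4,)]
Query 2 returns: [(3,)]

Reason: COUNT(*) includes NULLs, COUNT(column) excludes them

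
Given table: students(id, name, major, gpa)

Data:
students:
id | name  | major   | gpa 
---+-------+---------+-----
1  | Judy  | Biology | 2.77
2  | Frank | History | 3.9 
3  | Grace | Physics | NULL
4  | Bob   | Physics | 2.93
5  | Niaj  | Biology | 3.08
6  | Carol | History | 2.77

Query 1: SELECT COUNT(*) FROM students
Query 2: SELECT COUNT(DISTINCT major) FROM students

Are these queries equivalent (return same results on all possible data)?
No, not equivalent

Query 1 returns: [(6,)]
Query 2 returns: [(3,)]

Reason: COUNT(*) counts rows, COUNT(DISTINCT major) counts unique majors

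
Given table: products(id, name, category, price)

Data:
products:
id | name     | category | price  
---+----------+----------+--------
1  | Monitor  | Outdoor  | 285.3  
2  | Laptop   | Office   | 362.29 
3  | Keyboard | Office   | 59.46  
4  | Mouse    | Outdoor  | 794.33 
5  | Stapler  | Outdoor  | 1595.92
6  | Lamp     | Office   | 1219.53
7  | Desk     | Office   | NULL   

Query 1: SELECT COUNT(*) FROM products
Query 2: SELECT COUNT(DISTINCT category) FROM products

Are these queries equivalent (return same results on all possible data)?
No, not equivalent

Query 1 returns: [(7,)]
Query 2 returns: [(2,)]

Reason: COUNT(*) counts rows, COUNT(DISTINCT category) counts unique categorys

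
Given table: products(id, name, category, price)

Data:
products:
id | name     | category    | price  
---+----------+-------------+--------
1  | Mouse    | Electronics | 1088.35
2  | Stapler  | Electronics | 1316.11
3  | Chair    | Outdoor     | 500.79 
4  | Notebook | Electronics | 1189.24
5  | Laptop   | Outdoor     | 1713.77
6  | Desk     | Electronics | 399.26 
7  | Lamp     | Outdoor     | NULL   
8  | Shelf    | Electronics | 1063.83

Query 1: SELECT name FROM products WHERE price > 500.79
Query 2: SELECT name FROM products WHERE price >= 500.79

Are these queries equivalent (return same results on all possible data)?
No, not equivalent

Query 1 returns: [('Mouse',), ('Stapler',), ('Notebook',), ('Laptop',), ('Shelf',)]
Query 2 returns: [('Mouse',), ('Stapler',), ('Chair',), ('Notebook',), ('Laptop',), ('Shelf',)]

Reason: > vs >= gives different results when price = 500.79 exists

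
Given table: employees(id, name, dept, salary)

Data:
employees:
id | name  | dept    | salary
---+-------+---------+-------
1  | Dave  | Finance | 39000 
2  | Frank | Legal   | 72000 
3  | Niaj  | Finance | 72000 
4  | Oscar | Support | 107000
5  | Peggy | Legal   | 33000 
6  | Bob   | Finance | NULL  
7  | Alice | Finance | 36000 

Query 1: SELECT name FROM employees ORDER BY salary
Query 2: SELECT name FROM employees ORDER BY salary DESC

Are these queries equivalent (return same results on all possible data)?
No, not equivalent

Query 1 returns: [('Bob',), ('Peggy',), ('Alice',), ('Dave',), ('Frank',), ('Niaj',), ('Oscar',)]
Query 2 returns: [('Oscar',), ('Frank',), ('Niaj',), ('Dave',), ('Alice',), ('Peggy',), ('Bob',)]

Reason: ASC vs DESC gives opposite ordering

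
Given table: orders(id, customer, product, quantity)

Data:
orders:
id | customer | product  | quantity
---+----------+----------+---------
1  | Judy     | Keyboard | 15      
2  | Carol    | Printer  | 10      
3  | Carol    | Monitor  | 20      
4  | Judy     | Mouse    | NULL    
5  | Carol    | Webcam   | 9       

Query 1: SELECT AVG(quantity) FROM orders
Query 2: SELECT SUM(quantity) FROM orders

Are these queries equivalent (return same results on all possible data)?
No, not equivalent

Query 1 returns: [(13.5,)]
Query 2 returns: [(54,)]

Reason: AVG vs SUM give different aggregate values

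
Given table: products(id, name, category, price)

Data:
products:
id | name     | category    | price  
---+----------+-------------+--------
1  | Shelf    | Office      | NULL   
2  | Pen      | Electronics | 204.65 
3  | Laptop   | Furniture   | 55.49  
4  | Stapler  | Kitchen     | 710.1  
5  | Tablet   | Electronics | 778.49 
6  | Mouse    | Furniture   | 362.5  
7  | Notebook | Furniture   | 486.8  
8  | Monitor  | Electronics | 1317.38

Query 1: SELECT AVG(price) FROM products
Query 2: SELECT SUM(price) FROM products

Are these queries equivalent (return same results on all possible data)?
No, not equivalent

Query 1 returns: [(559.3442857142858,)]
Query 2 returns: [(3915.4100000000003,)]

Reason: AVG vs SUM give different aggregate values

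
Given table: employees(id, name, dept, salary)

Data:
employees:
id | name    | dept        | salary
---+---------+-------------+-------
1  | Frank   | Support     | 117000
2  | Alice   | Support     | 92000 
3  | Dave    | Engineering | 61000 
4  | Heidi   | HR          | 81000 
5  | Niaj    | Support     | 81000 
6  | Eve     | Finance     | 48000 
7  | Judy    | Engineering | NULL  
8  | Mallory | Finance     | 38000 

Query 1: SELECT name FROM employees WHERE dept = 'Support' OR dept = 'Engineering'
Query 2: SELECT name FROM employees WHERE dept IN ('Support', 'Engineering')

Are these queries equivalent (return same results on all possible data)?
Yes, equivalent

Both queries return: [('Alice',), ('Dave',), ('Frank',), ('Judy',), ('Niaj',)]

Reason: OR vs IN are equivalent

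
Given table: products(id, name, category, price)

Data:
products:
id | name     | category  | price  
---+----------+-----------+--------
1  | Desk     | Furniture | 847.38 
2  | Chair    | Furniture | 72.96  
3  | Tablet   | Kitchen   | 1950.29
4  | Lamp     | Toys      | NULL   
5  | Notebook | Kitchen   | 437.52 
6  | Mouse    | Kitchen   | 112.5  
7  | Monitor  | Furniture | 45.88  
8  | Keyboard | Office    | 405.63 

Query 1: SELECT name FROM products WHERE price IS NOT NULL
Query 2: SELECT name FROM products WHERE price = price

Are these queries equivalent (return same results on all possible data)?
Yes, equivalent

Both queries return: [('Chair',), ('Desk',), ('Keyboard',), ('Monitor',), ('Mouse',), ('Notebook',), ('Tablet',)]

Reason: IS NOT NULL vs self-equality (both exclude NULLs)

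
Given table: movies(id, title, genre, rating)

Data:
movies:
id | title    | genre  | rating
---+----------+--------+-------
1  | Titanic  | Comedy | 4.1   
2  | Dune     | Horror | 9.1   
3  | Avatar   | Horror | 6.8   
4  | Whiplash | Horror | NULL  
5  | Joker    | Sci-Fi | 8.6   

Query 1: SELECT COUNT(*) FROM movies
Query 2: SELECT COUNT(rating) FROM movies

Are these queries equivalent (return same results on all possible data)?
No, not equivalent

Query 1 returns: [(5,)]
Query 2 returns: [(4,)]

Reason: COUNT(*) includes NULLs, COUNT(column) excludes them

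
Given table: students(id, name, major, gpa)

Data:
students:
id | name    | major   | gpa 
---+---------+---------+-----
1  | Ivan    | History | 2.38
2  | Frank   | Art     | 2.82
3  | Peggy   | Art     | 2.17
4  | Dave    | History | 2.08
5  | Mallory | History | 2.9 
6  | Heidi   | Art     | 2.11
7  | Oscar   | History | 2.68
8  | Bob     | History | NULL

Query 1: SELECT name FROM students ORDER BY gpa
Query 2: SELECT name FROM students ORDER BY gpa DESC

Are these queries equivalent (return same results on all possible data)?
No, not equivalent

Query 1 returns: [('Bob',), ('Dave',), ('Heidi',), ('Peggy',), ('Ivan',), ('Oscar',), ('Frank',), ('Mallory',)]
Query 2 returns: [('Mallory',), ('Frank',), ('Oscar',), ('Ivan',), ('Peggy',), ('Heidi',), ('Dave',), ('Bob',)]

Reason: ASC vs DESC gives opposite ordering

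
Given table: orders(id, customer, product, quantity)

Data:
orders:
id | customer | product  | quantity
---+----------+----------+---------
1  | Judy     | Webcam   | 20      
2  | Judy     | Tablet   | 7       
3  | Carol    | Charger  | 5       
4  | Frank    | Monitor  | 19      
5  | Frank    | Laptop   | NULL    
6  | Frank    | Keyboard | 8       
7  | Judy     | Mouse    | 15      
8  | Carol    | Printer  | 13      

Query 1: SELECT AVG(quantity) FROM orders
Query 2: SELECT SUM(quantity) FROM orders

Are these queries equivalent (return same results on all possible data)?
No, not equivalent

Query 1 returns: [(12.428571428571429,)]
Query 2 returns: [(87,)]

Reason: AVG vs SUM give different aggregate values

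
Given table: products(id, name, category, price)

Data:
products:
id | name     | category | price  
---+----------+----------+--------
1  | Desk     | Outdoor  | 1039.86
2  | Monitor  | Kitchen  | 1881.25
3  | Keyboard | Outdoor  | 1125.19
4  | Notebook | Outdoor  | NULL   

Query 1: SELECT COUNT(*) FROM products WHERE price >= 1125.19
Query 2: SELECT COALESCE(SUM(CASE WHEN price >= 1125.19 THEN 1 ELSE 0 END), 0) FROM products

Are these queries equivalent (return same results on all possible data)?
Yes, equivalent

Both queries return: [(2,)]

Reason: COUNT with WHERE vs conditional SUM (COALESCE handles empty-table NULL)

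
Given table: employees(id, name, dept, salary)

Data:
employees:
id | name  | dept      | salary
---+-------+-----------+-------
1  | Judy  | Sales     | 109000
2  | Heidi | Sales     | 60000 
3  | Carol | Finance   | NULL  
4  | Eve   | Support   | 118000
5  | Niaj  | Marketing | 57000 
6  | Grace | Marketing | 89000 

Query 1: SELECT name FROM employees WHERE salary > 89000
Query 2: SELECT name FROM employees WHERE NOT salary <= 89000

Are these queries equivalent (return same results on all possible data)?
Yes, equivalent

Both queries return: [('Eve',), ('Judy',)]

Reason: Both filter salary > 89000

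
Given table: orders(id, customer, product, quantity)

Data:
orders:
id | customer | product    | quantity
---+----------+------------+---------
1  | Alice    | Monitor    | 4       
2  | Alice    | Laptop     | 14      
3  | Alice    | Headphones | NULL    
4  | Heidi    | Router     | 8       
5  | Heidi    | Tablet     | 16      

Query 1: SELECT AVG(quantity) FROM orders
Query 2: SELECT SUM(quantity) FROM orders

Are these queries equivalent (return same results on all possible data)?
No, not equivalent

Query 1 returns: [(10.5,)]
Query 2 returns: [(42,)]

Reason: AVG vs SUM give different aggregate values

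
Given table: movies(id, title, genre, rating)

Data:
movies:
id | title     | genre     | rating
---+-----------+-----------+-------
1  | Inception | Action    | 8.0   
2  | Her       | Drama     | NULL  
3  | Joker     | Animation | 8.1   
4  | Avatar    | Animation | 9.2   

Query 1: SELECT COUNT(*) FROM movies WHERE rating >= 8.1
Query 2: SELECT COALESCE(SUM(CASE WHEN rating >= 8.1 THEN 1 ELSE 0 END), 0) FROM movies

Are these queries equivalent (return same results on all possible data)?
Yes, equivalent

Both queries return: [(2,)]

Reason: COUNT with WHERE vs conditional SUM (COALESCE handles empty-table NULL)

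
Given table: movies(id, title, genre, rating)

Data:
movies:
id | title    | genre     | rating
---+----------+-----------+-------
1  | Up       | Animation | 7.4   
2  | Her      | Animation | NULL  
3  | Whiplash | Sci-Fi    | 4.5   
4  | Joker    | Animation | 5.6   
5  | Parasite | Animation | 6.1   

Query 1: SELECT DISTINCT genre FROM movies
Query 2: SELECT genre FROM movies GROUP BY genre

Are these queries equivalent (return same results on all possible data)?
Yes, equivalent

Both queries return: [('Animation',), ('Sci-Fi',)]

Reason: Both get unique genres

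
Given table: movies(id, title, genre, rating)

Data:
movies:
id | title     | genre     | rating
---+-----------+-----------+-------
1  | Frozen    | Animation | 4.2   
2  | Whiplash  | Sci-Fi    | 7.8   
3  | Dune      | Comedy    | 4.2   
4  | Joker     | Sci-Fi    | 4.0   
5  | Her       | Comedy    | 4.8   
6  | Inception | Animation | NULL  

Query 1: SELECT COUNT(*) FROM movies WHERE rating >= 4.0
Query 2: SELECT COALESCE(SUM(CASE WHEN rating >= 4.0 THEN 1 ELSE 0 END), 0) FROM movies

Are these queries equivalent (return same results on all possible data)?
Yes, equivalent

Both queries return: [(5,)]

Reason: COUNT with WHERE vs conditional SUM (COALESCE handles empty-table NULL)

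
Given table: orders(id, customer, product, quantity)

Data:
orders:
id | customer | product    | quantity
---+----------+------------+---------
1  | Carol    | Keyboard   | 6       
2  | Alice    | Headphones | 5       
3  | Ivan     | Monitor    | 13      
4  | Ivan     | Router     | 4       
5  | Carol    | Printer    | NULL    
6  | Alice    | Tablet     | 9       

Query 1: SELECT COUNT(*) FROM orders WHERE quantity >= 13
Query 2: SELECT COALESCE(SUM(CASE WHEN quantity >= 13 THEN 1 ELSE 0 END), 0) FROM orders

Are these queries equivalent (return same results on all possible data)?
Yes, equivalent

Both queries return: [(1,)]

Reason: COUNT with WHERE vs conditional SUM (COALESCE handles empty-table NULL)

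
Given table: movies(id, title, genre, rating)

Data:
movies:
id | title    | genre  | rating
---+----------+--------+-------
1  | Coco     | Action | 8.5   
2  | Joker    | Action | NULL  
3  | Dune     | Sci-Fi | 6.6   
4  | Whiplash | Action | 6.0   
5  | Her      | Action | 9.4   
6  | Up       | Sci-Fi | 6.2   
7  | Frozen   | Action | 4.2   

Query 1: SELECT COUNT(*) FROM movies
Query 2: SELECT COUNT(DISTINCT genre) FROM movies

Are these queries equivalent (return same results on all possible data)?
No, not equivalent

Query 1 returns: [(7,)]
Query 2 returns: [(2,)]

Reason: COUNT(*) counts rows, COUNT(DISTINCT genre) counts unique genres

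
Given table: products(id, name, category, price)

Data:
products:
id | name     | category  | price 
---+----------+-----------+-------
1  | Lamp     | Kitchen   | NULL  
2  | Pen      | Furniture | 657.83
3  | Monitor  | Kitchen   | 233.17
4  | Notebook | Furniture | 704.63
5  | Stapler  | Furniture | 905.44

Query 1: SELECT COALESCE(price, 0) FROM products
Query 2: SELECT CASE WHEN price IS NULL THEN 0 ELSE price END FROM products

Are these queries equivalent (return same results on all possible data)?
Yes, equivalent

Both queries return: [(0,), (233.17,), (657.83,), (704.63,), (905.44,)]

Reason: COALESCE vs CASE for NULL handling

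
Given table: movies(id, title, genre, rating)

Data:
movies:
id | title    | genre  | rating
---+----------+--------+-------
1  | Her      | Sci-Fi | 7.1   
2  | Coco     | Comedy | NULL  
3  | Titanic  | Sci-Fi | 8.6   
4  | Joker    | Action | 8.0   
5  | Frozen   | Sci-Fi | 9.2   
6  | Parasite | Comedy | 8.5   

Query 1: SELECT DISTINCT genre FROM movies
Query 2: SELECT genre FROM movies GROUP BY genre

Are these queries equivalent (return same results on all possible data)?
Yes, equivalent

Both queries return: [('Action',), ('Comedy',), ('Sci-Fi',)]

Reason: Both get unique genres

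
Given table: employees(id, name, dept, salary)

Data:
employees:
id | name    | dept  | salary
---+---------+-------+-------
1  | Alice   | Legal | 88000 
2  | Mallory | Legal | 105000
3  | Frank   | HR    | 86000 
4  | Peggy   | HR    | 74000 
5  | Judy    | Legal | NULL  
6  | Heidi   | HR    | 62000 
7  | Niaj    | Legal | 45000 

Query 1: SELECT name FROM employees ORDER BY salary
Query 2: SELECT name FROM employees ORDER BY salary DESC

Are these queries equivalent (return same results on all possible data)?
No, not equivalent

Query 1 returns: [('Judy',), ('Niaj',), ('Heidi',), ('Peggy',), ('Frank',), ('Alice',), ('Mallory',)]
Query 2 returns: [('Mallory',), ('Alice',), ('Frank',), ('Peggy',), ('Heidi',), ('Niaj',), ('Judy',)]

Reason: ASC vs DESC gives opposite ordering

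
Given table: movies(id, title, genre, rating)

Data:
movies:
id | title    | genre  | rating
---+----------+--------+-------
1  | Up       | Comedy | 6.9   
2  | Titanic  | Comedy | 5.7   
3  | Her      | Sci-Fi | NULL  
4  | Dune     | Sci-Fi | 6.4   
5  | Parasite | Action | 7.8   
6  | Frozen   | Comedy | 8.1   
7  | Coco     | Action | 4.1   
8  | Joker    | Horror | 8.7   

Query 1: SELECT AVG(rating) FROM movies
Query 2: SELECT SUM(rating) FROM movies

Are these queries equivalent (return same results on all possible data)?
No, not equivalent

Query 1 returns: [(6.814285714285715,)]
Query 2 returns: [(47.7,)]

Reason: AVG vs SUM give different aggregate values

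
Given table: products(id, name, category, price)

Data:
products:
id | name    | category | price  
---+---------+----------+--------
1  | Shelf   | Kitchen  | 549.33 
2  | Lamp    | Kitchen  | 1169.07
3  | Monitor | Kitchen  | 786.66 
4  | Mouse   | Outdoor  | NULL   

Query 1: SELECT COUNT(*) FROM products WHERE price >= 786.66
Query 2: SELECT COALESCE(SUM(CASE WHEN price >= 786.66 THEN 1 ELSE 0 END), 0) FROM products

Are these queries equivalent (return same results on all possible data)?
Yes, equivalent

Both queries return: [(2,)]

Reason: COUNT with WHERE vs conditional SUM (COALESCE handles empty-table NULL)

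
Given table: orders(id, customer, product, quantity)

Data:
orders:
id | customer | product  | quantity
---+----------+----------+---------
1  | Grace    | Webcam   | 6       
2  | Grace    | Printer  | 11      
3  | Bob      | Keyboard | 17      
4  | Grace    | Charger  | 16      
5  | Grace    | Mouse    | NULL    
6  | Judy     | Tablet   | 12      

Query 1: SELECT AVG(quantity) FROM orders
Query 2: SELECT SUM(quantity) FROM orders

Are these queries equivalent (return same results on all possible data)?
No, not equivalent

Query 1 returns: [(12.4,)]
Query 2 returns: [(62,)]

Reason: AVG vs SUM give different aggregate values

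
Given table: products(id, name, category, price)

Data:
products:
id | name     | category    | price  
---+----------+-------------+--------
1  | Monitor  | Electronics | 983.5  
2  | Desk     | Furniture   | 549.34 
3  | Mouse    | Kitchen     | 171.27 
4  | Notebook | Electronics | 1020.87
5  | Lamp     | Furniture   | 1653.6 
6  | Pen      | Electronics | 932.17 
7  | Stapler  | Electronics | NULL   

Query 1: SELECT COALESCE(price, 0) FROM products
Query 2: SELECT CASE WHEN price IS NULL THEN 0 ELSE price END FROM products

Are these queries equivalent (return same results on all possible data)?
Yes, equivalent

Both queries return: [(0,), (171.27,), (549.34,), (932.17,), (983.5,), (1020.87,), (1653.6,)]

Reason: COALESCE vs CASE for NULL handling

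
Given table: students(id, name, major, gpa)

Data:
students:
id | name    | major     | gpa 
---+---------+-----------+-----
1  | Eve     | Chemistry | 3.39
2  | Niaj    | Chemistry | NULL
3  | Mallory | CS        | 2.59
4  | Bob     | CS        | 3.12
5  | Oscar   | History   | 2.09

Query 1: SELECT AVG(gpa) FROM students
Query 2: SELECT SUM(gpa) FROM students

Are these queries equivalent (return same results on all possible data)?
No, not equivalent

Query 1 returns: [(2.7975,)]
Query 2 returns: [(11.19,)]

Reason: AVG vs SUM give different aggregate values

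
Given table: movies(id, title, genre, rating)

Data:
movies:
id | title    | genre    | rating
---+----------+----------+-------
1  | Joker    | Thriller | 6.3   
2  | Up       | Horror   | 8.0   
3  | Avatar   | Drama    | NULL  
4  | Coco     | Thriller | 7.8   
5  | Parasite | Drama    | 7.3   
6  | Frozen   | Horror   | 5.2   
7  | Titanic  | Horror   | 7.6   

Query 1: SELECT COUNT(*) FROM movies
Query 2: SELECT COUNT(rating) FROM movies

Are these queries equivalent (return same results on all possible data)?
No, not equivalent

Query 1 returns: [(7,)]
Query 2 returns: [(6,)]

Reason: COUNT(*) includes NULLs, COUNT(column) excludes them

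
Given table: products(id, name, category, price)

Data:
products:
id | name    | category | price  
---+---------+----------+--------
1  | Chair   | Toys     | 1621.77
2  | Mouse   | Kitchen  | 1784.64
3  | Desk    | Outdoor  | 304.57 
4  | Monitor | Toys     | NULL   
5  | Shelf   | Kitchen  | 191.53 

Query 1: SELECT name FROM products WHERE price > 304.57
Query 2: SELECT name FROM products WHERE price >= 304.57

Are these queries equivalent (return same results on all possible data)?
No, not equivalent

Query 1 returns: [('Chair',), ('Mouse',)]
Query 2 returns: [('Chair',), ('Mouse',), ('Desk',)]

Reason: > vs >= gives different results when price = 304.57 exists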